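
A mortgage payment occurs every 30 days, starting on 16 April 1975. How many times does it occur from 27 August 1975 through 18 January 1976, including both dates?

Occurrences land 30·i days after 16 April 1975 for i = 0, 1, 2, …
27 August 1975 is 133 days after the start; 133 ÷ 30 = 4 remainder 13; since the remainder is 13, round up to i = 5. First occurrence in the window: #6 on 13 September 1975 (5×30 = 150 days in).
18 January 1976 is 277 days after the start; 277 ÷ 30 = 9 remainder 7. Last occurrence in the window: #10 on 11 January 1976.
Occurrences #6 through #10: 5 in total.

5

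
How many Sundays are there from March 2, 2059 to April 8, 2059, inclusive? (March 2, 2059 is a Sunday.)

March 2, 2059 is a Sunday; the first Sunday on or after it is March 2, 2059.
From March 2, 2059 to April 8, 2059: 29 + 8 = 37 days (rest of March, April).
37 ÷ 7 = 5 full weeks with remainder 2, so 5 more Sundays after the first → 6.

6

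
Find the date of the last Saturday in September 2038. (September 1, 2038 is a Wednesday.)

September 2038 begins on a Wednesday, so the first Saturday is September 4 (3 days later).
September 2038 has 30 days. Adding weeks: 4, 11, 18, 25 — the last one ≤ 30 is the 25th.

September 25, 2038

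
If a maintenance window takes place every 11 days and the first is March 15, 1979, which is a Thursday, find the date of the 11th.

The 11th occurrence is 10 intervals after the first: 10 × 11 = 110 days after March 15, 1979.
March has 31 days — 16 days to the end of March leaves 94.
April has 30 days (64 left).
May has 31 days (33 left).
June has 30 days (3 left).
3 days into July → July 3, 1979.

July 3, 1979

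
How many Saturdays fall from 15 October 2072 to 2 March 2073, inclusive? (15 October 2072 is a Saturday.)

15 October 2072 is a Saturday; the first Saturday on or after it is 15 October 2072.
From 15 October 2072 to 2 March 2073: 16 + 30 + 31 + 31 + 28 + 2 = 138 days (rest of October, November, December, January, February, March).
138 ÷ 7 = 19 full weeks with remainder 5, so 19 more Saturdays after the first → 20.

20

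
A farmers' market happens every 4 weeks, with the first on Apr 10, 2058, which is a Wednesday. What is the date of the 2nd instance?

The 2nd occurrence is 1 interval after the first: 1 × 28 = 28 days after Apr 10, 2058.
Apr has 30 days — 20 days to the end of Apr leaves 8.
8 days into May → May 8, 2058.

May 8, 2058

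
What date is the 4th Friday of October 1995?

October 27, 1995

October 1995 begins on a Sunday, so the first Friday is October 6 (5 days later).
The 4th Friday is 3 weeks later: 6 + 21 = 27.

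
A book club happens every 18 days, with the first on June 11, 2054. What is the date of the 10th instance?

The 10th occurrence is 9 intervals after the first: 9 × 18 = 162 days after June 11, 2054.
June has 30 days — 19 days to the end of June leaves 143.
July has 31 days (112 left).
August has 31 days (81 left).
September has 30 days (51 left).
October has 31 days (20 left).
20 days into November → November 20, 2054.

November 20, 2054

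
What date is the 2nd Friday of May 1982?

The first Friday of May 1982 is May 7.
The 2nd Friday is 1 weeks later: 7 + 7 = 14.

May 14, 1982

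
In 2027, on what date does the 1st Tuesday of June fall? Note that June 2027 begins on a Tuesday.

June 2027 begins on a Tuesday, so the first Tuesday is June 1.

2027-06-01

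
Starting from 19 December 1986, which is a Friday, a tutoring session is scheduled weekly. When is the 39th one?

The 39th occurrence is 38 intervals after the first: 38 × 7 = 266 days after 19 December 1986.
December has 31 days — 12 days to the end of December leaves 254.
January has 31 days (223 left).
February has 28 days (195 left).
March has 31 days (164 left).
April has 30 days (134 left).
May has 31 days (103 left).
June has 30 days (73 left).
July has 31 days (42 left).
August has 31 days (11 left).
11 days into September → 11 September 1987.

11 September 1987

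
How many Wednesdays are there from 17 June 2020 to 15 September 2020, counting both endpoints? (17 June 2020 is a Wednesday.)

13

17 June 2020 is a Wednesday; the first Wednesday on or after it is 17 June 2020.
From 17 June 2020 to 15 September 2020: 13 + 31 + 31 + 15 = 90 days (rest of June, July, August, September).
90 ÷ 7 = 12 full weeks with remainder 6, so 12 more Wednesdays after the first → 13.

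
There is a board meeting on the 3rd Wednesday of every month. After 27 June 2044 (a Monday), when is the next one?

June 2044 starts on a Wednesday; its first Wednesday is the 1st, so the 3rd Wednesday is the 15th — 15 June 2044.
That is not after 27 June 2044, so look at July 2044.
July 2044 starts on a Friday; its first Wednesday is the 6th, so the 3rd Wednesday is the 20th — 20 July 2044.

20 July 2044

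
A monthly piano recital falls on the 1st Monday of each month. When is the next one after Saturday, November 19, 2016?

December 5, 2016

November 2016 starts on a Tuesday, so its 1st Monday is November 7, 2016 (6 days in).
That is not after November 19, 2016, so look at December 2016.
December 2016 starts on a Thursday, so its 1st Monday is December 5, 2016 (4 days in).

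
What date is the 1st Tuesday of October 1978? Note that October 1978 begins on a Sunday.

October 1978 begins on a Sunday, so the first Tuesday is October 3 (2 days later).

1978-10-03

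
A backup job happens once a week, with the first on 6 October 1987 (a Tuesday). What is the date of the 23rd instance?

The 23rd occurrence is 22 intervals after the first: 22 × 7 = 154 days after 6 October 1987.
October has 31 days — 25 days to the end of October leaves 129.
November has 30 days (99 left).
December has 31 days (68 left).
January has 31 days (37 left).
February has 29 days (8 left).
8 days into March → 8 March 1988.

8 March 1988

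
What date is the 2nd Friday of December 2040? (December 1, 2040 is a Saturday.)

2040-12-14

December 2040 begins on a Saturday, so the first Friday is December 7 (6 days later).
The 2nd Friday is 1 weeks later: 7 + 7 = 14.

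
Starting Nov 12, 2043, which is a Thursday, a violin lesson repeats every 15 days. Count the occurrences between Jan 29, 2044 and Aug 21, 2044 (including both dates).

Occurrences land 15·i days after Nov 12, 2043 for i = 0, 1, 2, …
Jan 29, 2044 is 78 days after the start; 78 ÷ 15 = 5 remainder 3; since the remainder is 3, round up to i = 6. First occurrence in the window: #7 on Feb 10, 2044 (6×15 = 90 days in).
Aug 21, 2044 is 283 days after the start; 283 ÷ 15 = 18 remainder 13. Last occurrence in the window: #19 on Aug 8, 2044.
Occurrences #7 through #19: 13 in total.

13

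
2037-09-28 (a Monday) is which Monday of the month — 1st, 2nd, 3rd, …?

4th

Day 28 falls in week ⌈28/7⌉ of the month.
Days 1–7 hold the 1st Monday, 8–14 the 2nd, 15–21 the 3rd, 22–28 the 4th, 29–31 the 5th.
28 is in the range for the 4th.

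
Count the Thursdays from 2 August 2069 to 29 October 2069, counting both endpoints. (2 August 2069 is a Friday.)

12

2 August 2069 is a Friday; the first Thursday on or after it is 8 August 2069 (6 days later).
From 8 August 2069 to 29 October 2069: 23 + 30 + 29 = 82 days (rest of August, September, October).
82 ÷ 7 = 11 full weeks with remainder 5, so 11 more Thursdays after the first → 12.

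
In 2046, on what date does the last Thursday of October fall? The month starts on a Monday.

2046-10-25

October 2046 begins on a Monday, so the first Thursday is October 4 (3 days later).
October 2046 has 31 days. Adding weeks: 4, 11, 18, 25 — the last one ≤ 31 is the 25th.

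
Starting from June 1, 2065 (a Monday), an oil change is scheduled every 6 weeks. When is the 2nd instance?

The 2nd occurrence is 1 interval after the first: 1 × 42 = 42 days after June 1, 2065.
June has 30 days — 29 days to the end of June leaves 13.
13 days into July → July 13, 2065.

July 13, 2065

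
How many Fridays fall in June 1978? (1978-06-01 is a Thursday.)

5

1978-06-01 is a Thursday; the first Friday on or after it is 1978-06-02 (1 day later).
From 1978-06-02 to 1978-06-30 is 30 − 2 = 28 days.
28 ÷ 7 = 4 full weeks with remainder 0, so 4 more Fridays after the first → 5.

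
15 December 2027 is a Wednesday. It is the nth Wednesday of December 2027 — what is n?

Day 15 falls in week ⌈15/7⌉ of the month.
Days 1–7 hold the 1st Wednesday, 8–14 the 2nd, 15–21 the 3rd, 22–28 the 4th, 29–31 the 5th.
15 is in the range for the 3rd.

3rd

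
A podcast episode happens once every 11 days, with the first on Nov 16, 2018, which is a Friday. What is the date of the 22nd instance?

The 22nd occurrence is 21 intervals after the first: 21 × 11 = 231 days after Nov 16, 2018.
Nov has 30 days — 14 days to the end of Nov leaves 217.
Dec has 31 days (186 left).
Jan has 31 days (155 left).
Feb has 28 days (127 left).
Mar has 31 days (96 left).
Apr has 30 days (66 left).
May has 31 days (35 left).
Jun has 30 days (5 left).
5 days into Jul → Jul 5, 2019.

Jul 5, 2019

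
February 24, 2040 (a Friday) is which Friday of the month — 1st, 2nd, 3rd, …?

4th

Day 24 falls in week ⌈24/7⌉ of the month.
Days 1–7 hold the 1st Friday, 8–14 the 2nd, 15–21 the 3rd, 22–28 the 4th, 29–31 the 5th.
24 is in the range for the 4th.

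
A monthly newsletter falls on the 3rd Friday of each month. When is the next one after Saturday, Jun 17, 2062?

Jun 2062 starts on a Thursday; its first Friday is the 2nd, so the 3rd Friday is the 16th — Jun 16, 2062.
That is not after Jun 17, 2062, so look at Jul 2062.
Jul 2062 starts on a Saturday; its first Friday is the 7th, so the 3rd Friday is the 21st — Jul 21, 2062.

Jul 21, 2062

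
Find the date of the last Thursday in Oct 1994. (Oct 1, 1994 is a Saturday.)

Oct 1994 begins on a Saturday, so the first Thursday is Oct 6 (5 days later).
Oct 1994 has 31 days. Adding weeks: 6, 13, 20, 27 — the last one ≤ 31 is the 27th.

Oct 27, 1994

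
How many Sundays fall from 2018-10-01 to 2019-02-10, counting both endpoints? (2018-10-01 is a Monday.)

19

2018-10-01 is a Monday; the first Sunday on or after it is 2018-10-07 (6 days later).
From 2018-10-07 to 2019-02-10: 24 + 30 + 31 + 31 + 10 = 126 days (rest of October, November, December, January, February).
126 ÷ 7 = 18 full weeks with remainder 0, so 18 more Sundays after the first → 19.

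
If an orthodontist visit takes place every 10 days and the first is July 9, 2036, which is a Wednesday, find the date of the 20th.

The 20th occurrence is 19 intervals after the first: 19 × 10 = 190 days after July 9, 2036.
July has 31 days — 22 days to the end of July leaves 168.
August has 31 days (137 left).
September has 30 days (107 left).
October has 31 days (76 left).
November has 30 days (46 left).
December has 31 days (15 left).
15 days into January → January 15, 2037.

January 15, 2037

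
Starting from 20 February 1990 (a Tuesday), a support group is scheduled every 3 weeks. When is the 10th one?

The 10th occurrence is 9 intervals after the first: 9 × 21 = 189 days after 20 February 1990.
February has 28 days — 8 days to the end of February leaves 181.
March has 31 days (150 left).
April has 30 days (120 left).
May has 31 days (89 left).
June has 30 days (59 left).
July has 31 days (28 left).
28 days into August → 28 August 1990.

28 August 1990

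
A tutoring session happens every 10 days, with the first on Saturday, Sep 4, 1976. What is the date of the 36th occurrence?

The 36th occurrence is 35 intervals after the first: 35 × 10 = 350 days after Sep 4, 1976.
Sep has 30 days — 26 days to the end of Sep leaves 324.
Oct has 31 days (293 left).
Nov has 30 days (263 left).
Dec has 31 days (232 left).
Jan has 31 days (201 left).
Feb has 28 days (173 left).
Mar has 31 days (142 left).
Apr has 30 days (112 left).
May has 31 days (81 left).
Jun has 30 days (51 left).
Jul has 31 days (20 left).
20 days into Aug → Aug 20, 1977.

Aug 20, 1977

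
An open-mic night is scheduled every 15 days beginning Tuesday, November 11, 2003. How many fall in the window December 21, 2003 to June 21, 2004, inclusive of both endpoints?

12

Occurrences land 15·i days after November 11, 2003 for i = 0, 1, 2, …
December 21, 2003 is 40 days after the start; 40 ÷ 15 = 2 remainder 10; since the remainder is 10, round up to i = 3. First occurrence in the window: #4 on December 26, 2003 (3×15 = 45 days in).
June 21, 2004 is 223 days after the start; 223 ÷ 15 = 14 remainder 13. Last occurrence in the window: #15 on June 8, 2004.
Occurrences #4 through #15: 12 in total.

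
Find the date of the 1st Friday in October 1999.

October 1, 1999

The first Friday of October 1999 is October 1.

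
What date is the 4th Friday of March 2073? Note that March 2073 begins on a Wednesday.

2073-03-24

March 2073 begins on a Wednesday, so the first Friday is March 3 (2 days later).
The 4th Friday is 3 weeks later: 3 + 21 = 24.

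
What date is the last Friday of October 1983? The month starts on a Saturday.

28 October 1983

October 1983 begins on a Saturday, so the first Friday is October 7 (6 days later).
October 1983 has 31 days. Adding weeks: 7, 14, 21, 28 — the last one ≤ 31 is the 28th.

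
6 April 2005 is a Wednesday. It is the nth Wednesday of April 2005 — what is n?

1st

Day 6 falls in week ⌈6/7⌉ of the month.
Days 1–7 hold the 1st Wednesday, 8–14 the 2nd, 15–21 the 3rd, 22–28 the 4th, 29–31 the 5th.
6 is in the range for the 1st.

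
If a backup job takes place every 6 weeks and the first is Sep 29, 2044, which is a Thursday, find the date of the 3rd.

Dec 22, 2044

The 3rd occurrence is 2 intervals after the first: 2 × 42 = 84 days after Sep 29, 2044.
Sep has 30 days — 1 day to the end of Sep leaves 83.
Oct has 31 days (52 left).
Nov has 30 days (22 left).
22 days into Dec → Dec 22, 2044.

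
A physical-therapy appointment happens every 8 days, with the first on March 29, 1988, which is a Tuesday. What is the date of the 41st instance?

February 12, 1989

The 41st occurrence is 40 intervals after the first: 40 × 8 = 320 days after March 29, 1988.
March has 31 days — 2 days to the end of March leaves 318.
April has 30 days (288 left).
May has 31 days (257 left).
June has 30 days (227 left).
July has 31 days (196 left).
August has 31 days (165 left).
September has 30 days (135 left).
October has 31 days (104 left).
November has 30 days (74 left).
December has 31 days (43 left).
January has 31 days (12 left).
12 days into February → February 12, 1989.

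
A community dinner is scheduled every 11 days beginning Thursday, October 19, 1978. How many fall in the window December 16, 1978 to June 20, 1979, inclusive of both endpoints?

Occurrences land 11·i days after October 19, 1978 for i = 0, 1, 2, …
December 16, 1978 is 58 days after the start; 58 ÷ 11 = 5 remainder 3; since the remainder is 3, round up to i = 6. First occurrence in the window: #7 on December 24, 1978 (6×11 = 66 days in).
June 20, 1979 is 244 days after the start; 244 ÷ 11 = 22 remainder 2. Last occurrence in the window: #23 on June 18, 1979.
Occurrences #7 through #23: 17 in total.

17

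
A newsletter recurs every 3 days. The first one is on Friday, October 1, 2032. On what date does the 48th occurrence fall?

February 19, 2033

The 48th occurrence is 47 intervals after the first: 47 × 3 = 141 days after October 1, 2032.
October has 31 days — 30 days to the end of October leaves 111.
November has 30 days (81 left).
December has 31 days (50 left).
January has 31 days (19 left).
19 days into February → February 19, 2033.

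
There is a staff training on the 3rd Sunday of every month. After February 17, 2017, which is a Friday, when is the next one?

February 19, 2017

February 2017 starts on a Wednesday; its first Sunday is the 5th, so the 3rd Sunday is the 19th — February 19, 2017.
February 19, 2017 is after February 17, 2017, so that is the next one.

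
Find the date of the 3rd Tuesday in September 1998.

15 September 1998

The first Tuesday of September 1998 is September 1.
The 3rd Tuesday is 2 weeks later: 1 + 14 = 15.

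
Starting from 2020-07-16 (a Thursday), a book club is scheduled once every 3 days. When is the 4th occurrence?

2020-07-25

The 4th occurrence is 3 intervals after the first: 3 × 3 = 9 days after 2020-07-16.
9 days later is 2020-07-25.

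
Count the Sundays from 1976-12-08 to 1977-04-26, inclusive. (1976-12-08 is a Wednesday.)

20

1976-12-08 is a Wednesday; the first Sunday on or after it is 1976-12-12 (4 days later).
From 1976-12-12 to 1977-04-26: 19 + 31 + 28 + 31 + 26 = 135 days (rest of December, January, February, March, April).
135 ÷ 7 = 19 full weeks with remainder 2, so 19 more Sundays after the first → 20.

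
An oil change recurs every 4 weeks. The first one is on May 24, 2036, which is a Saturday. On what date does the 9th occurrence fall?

January 3, 2037

The 9th occurrence is 8 intervals after the first: 8 × 28 = 224 days after May 24, 2036.
May has 31 days — 7 days to the end of May leaves 217.
June has 30 days (187 left).
July has 31 days (156 left).
August has 31 days (125 left).
September has 30 days (95 left).
October has 31 days (64 left).
November has 30 days (34 left).
December has 31 days (3 left).
3 days into January → January 3, 2037.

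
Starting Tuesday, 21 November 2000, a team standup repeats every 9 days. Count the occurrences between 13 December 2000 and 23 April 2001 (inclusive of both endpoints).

Occurrences land 9·i days after 21 November 2000 for i = 0, 1, 2, …
13 December 2000 is 22 days after the start; 22 ÷ 9 = 2 remainder 4; since the remainder is 4, round up to i = 3. First occurrence in the window: #4 on 18 December 2000 (3×9 = 27 days in).
23 April 2001 is 153 days after the start; 153 ÷ 9 = 17 remainder 0. Last occurrence in the window: #18 on 23 April 2001.
Occurrences #4 through #18: 15 in total.

15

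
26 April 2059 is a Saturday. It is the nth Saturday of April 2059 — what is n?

4th

Day 26 falls in week ⌈26/7⌉ of the month.
Days 1–7 hold the 1st Saturday, 8–14 the 2nd, 15–21 the 3rd, 22–28 the 4th, 29–31 the 5th.
26 is in the range for the 4th.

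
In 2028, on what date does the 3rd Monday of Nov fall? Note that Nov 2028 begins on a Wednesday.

Nov 2028 begins on a Wednesday, so the first Monday is Nov 6 (5 days later).
The 3rd Monday is 2 weeks later: 6 + 14 = 20.

Nov 20, 2028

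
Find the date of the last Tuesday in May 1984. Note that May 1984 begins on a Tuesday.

May 29, 1984

May 1984 begins on a Tuesday, so the first Tuesday is May 1.
May 1984 has 31 days. Adding weeks: 1, 8, 15, 22, 29 — the last one ≤ 31 is the 29th.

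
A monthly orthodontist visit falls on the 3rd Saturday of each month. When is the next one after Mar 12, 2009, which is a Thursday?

Mar 21, 2009

Mar 2009 starts on a Sunday; its first Saturday is the 7th, so the 3rd Saturday is the 21st — Mar 21, 2009.
Mar 21, 2009 is after Mar 12, 2009, so that is the next one.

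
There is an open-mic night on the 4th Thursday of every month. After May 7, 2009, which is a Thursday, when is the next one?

May 2009 starts on a Friday; its first Thursday is the 7th, so the 4th Thursday is the 28th — May 28, 2009.
May 28, 2009 is after May 7, 2009, so that is the next one.

May 28, 2009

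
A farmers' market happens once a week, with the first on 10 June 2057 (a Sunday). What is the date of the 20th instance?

21 October 2057

The 20th occurrence is 19 intervals after the first: 19 × 7 = 133 days after 10 June 2057.
June has 30 days — 20 days to the end of June leaves 113.
July has 31 days (82 left).
August has 31 days (51 left).
September has 30 days (21 left).
21 days into October → 21 October 2057.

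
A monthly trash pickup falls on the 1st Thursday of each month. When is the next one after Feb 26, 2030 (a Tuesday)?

Feb 2030 starts on a Friday, so its 1st Thursday is Feb 7, 2030 (6 days in).
That is not after Feb 26, 2030, so look at Mar 2030.
Mar 2030 starts on a Friday, so its 1st Thursday is Mar 7, 2030 (6 days in).

Mar 7, 2030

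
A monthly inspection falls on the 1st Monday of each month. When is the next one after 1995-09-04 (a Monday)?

1995-10-02

September 1995 starts on a Friday, so its 1st Monday is 1995-09-04 (3 days in).
That is not after 1995-09-04, so look at October 1995.
October 1995 starts on a Sunday, so its 1st Monday is 1995-10-02 (1 day in).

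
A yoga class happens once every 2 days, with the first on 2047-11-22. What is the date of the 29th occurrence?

2048-01-17

The 29th occurrence is 28 intervals after the first: 28 × 2 = 56 days after 2047-11-22.
November has 30 days — 8 days to the end of November leaves 48.
December has 31 days (17 left).
17 days into January → 2048-01-17.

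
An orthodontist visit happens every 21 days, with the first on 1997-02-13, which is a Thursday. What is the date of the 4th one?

1997-04-17

The 4th occurrence is 3 intervals after the first: 3 × 21 = 63 days after 1997-02-13.
February has 28 days — 15 days to the end of February leaves 48.
March has 31 days (17 left).
17 days into April → 1997-04-17.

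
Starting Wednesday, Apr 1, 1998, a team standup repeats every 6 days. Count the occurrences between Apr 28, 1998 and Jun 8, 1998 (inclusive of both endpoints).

7

Occurrences land 6·i days after Apr 1, 1998 for i = 0, 1, 2, …
Apr 28, 1998 is 27 days after the start; 27 ÷ 6 = 4 remainder 3; since the remainder is 3, round up to i = 5. First occurrence in the window: #6 on May 1, 1998 (5×6 = 30 days in).
Jun 8, 1998 is 68 days after the start; 68 ÷ 6 = 11 remainder 2. Last occurrence in the window: #12 on Jun 6, 1998.
Occurrences #6 through #12: 7 in total.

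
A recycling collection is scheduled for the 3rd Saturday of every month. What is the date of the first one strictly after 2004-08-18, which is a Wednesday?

2004-08-21

August 2004 starts on a Sunday; its first Saturday is the 7th, so the 3rd Saturday is the 21st — 2004-08-21.
2004-08-21 is after 2004-08-18, so that is the next one.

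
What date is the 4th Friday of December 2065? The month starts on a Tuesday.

25 December 2065

December 2065 begins on a Tuesday, so the first Friday is December 4 (3 days later).
The 4th Friday is 3 weeks later: 4 + 21 = 25.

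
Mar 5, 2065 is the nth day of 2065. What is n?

64

Days in months before Mar: 31 + 28 = 59.
Plus 5 days into Mar → day 64.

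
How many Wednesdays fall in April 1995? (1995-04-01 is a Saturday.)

4

1995-04-01 is a Saturday; the first Wednesday on or after it is 1995-04-05 (4 days later).
From 1995-04-05 to 1995-04-30 is 30 − 5 = 25 days.
25 ÷ 7 = 3 full weeks with remainder 4, so 3 more Wednesdays after the first → 4.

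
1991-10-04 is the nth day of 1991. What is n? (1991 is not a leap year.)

Days in months before October: 31 + 28 + 31 + 30 + 31 + 30 + 31 + 31 + 30 = 273.
Plus 4 days into October → day 277.

277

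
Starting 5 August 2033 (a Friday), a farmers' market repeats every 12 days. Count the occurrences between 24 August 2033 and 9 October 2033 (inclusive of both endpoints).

4

Occurrences land 12·i days after 5 August 2033 for i = 0, 1, 2, …
24 August 2033 is 19 days after the start; 19 ÷ 12 = 1 remainder 7; since the remainder is 7, round up to i = 2. First occurrence in the window: #3 on 29 August 2033 (2×12 = 24 days in).
9 October 2033 is 65 days after the start; 65 ÷ 12 = 5 remainder 5. Last occurrence in the window: #6 on 4 October 2033.
Occurrences #3 through #6: 4 in total.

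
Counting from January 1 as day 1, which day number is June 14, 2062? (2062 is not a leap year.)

Days in months before June: 31 + 28 + 31 + 30 + 31 = 151.
Plus 14 days into June → day 165.

165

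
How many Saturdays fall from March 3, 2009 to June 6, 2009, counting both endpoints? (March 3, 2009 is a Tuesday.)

14

March 3, 2009 is a Tuesday; the first Saturday on or after it is March 7, 2009 (4 days later).
From March 7, 2009 to June 6, 2009: 24 + 30 + 31 + 6 = 91 days (rest of March, April, May, June).
91 ÷ 7 = 13 full weeks with remainder 0, so 13 more Saturdays after the first → 14.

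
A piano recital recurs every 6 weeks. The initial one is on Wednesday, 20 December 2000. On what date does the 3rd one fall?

The 3rd occurrence is 2 intervals after the first: 2 × 42 = 84 days after 20 December 2000.
December has 31 days — 11 days to the end of December leaves 73.
January has 31 days (42 left).
February has 28 days (14 left).
14 days into March → 14 March 2001.

14 March 2001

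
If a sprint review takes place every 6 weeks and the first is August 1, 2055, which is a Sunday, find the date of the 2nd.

The 2nd occurrence is 1 interval after the first: 1 × 42 = 42 days after August 1, 2055.
August has 31 days — 30 days to the end of August leaves 12.
12 days into September → September 12, 2055.

September 12, 2055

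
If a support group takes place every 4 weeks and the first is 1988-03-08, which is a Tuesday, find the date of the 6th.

1988-07-26

The 6th occurrence is 5 intervals after the first: 5 × 28 = 140 days after 1988-03-08.
March has 31 days — 23 days to the end of March leaves 117.
April has 30 days (87 left).
May has 31 days (56 left).
June has 30 days (26 left).
26 days into July → 1988-07-26.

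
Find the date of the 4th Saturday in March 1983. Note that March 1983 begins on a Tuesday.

March 1983 begins on a Tuesday, so the first Saturday is March 5 (4 days later).
The 4th Saturday is 3 weeks later: 5 + 21 = 26.

1983-03-26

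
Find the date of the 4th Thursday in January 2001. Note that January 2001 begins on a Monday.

January 2001 begins on a Monday, so the first Thursday is January 4 (3 days later).
The 4th Thursday is 3 weeks later: 4 + 21 = 25.

25 January 2001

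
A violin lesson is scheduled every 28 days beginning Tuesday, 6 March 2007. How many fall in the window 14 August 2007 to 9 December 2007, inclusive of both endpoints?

4

Occurrences land 28·i days after 6 March 2007 for i = 0, 1, 2, …
14 August 2007 is 161 days after the start; 161 ÷ 28 = 5 remainder 21; since the remainder is 21, round up to i = 6. First occurrence in the window: #7 on 21 August 2007 (6×28 = 168 days in).
9 December 2007 is 278 days after the start; 278 ÷ 28 = 9 remainder 26. Last occurrence in the window: #10 on 13 November 2007.
Occurrences #7 through #10: 4 in total.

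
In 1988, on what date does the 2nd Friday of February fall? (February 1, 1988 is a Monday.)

12 February 1988

February 1988 begins on a Monday, so the first Friday is February 5 (4 days later).
The 2nd Friday is 1 weeks later: 5 + 7 = 12.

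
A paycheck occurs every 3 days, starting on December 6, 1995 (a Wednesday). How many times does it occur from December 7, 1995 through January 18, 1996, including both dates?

Occurrences land 3·i days after December 6, 1995 for i = 0, 1, 2, …
December 7, 1995 is 1 day after the start; 1 ÷ 3 = 0 remainder 1; since the remainder is 1, round up to i = 1. First occurrence in the window: #2 on December 9, 1995 (1×3 = 3 days in).
January 18, 1996 is 43 days after the start; 43 ÷ 3 = 14 remainder 1. Last occurrence in the window: #15 on January 17, 1996.
Occurrences #2 through #15: 14 in total.

14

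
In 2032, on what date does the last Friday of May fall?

28 May 2032

The first Friday of May 2032 is May 7.
May 2032 has 31 days. Adding weeks: 7, 14, 21, 28 — the last one ≤ 31 is the 28th.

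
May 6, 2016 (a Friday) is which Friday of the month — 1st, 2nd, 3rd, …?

Day 6 falls in week ⌈6/7⌉ of the month.
Days 1–7 hold the 1st Friday, 8–14 the 2nd, 15–21 the 3rd, 22–28 the 4th, 29–31 the 5th.
6 is in the range for the 1st.

1st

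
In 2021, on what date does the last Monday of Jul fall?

Jul 2021 begins on a Thursday, so the first Monday is Jul 5 (4 days later).
Jul 2021 has 31 days. Adding weeks: 5, 12, 19, 26 — the last one ≤ 31 is the 26th.

Jul 26, 2021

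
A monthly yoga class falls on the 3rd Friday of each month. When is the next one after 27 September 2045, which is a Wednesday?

September 2045 starts on a Friday; its first Friday is the 1st, so the 3rd Friday is the 15th — 15 September 2045.
That is not after 27 September 2045, so look at October 2045.
October 2045 starts on a Sunday; its first Friday is the 6th, so the 3rd Friday is the 20th — 20 October 2045.

20 October 2045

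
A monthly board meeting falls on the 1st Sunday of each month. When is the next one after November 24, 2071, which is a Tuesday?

November 2071 starts on a Sunday, so its 1st Sunday is November 1, 2071.
That is not after November 24, 2071, so look at December 2071.
December 2071 starts on a Tuesday, so its 1st Sunday is December 6, 2071 (5 days in).

December 6, 2071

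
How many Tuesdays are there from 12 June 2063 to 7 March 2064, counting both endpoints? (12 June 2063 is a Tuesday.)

39

12 June 2063 is a Tuesday; the first Tuesday on or after it is 12 June 2063.
From 12 June 2063 to 7 March 2064: 18 + 31 + 31 + 30 + 31 + 30 + 31 + 31 + 29 + 7 = 269 days (rest of June, July, August, September, October, November, December, January, February, March).
269 ÷ 7 = 38 full weeks with remainder 3, so 38 more Tuesdays after the first → 39.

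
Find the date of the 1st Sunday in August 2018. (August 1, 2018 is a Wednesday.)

5 August 2018

August 2018 begins on a Wednesday, so the first Sunday is August 5 (4 days later).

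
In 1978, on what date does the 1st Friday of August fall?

4 August 1978

The first Friday of August 1978 is August 4.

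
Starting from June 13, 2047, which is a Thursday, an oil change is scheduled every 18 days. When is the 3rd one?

July 19, 2047

The 3rd occurrence is 2 intervals after the first: 2 × 18 = 36 days after June 13, 2047.
June has 30 days — 17 days to the end of June leaves 19.
19 days into July → July 19, 2047.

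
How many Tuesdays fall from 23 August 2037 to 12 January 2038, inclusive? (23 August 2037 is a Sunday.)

23 August 2037 is a Sunday; the first Tuesday on or after it is 25 August 2037 (2 days later).
From 25 August 2037 to 12 January 2038: 6 + 30 + 31 + 30 + 31 + 12 = 140 days (rest of August, September, October, November, December, January).
140 ÷ 7 = 20 full weeks with remainder 0, so 20 more Tuesdays after the first → 21.

21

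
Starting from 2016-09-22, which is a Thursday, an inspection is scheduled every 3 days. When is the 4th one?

2016-10-01

The 4th occurrence is 3 intervals after the first: 3 × 3 = 9 days after 2016-09-22.
September has 30 days — 8 days to the end of September leaves 1.
1 day into October → 2016-10-01.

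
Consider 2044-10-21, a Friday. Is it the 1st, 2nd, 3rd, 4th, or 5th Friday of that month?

3rd

Day 21 falls in week ⌈21/7⌉ of the month.
Days 1–7 hold the 1st Friday, 8–14 the 2nd, 15–21 the 3rd, 22–28 the 4th, 29–31 the 5th.
21 is in the range for the 3rd.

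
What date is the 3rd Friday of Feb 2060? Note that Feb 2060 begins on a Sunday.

Feb 2060 begins on a Sunday, so the first Friday is Feb 6 (5 days later).
The 3rd Friday is 2 weeks later: 6 + 14 = 20.

Feb 20, 2060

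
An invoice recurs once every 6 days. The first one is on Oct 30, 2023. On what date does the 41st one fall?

Jun 26, 2024

The 41st occurrence is 40 intervals after the first: 40 × 6 = 240 days after Oct 30, 2023.
Oct has 31 days — 1 day to the end of Oct leaves 239.
Nov has 30 days (209 left).
Dec has 31 days (178 left).
Jan has 31 days (147 left).
Feb has 29 days (118 left).
Mar has 31 days (87 left).
Apr has 30 days (57 left).
May has 31 days (26 left).
26 days into Jun → Jun 26, 2024.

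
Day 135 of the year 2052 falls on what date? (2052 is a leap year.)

14 May 2052

January has 31 days (135 − 31 = 104 remain).
February has 29 days (104 − 29 = 75 remain).
March has 31 days (75 − 31 = 44 remain).
April has 30 days (44 − 30 = 14 remain).
14 into May → May 14.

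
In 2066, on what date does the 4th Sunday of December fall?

26 December 2066

The first Sunday of December 2066 is December 5.
The 4th Sunday is 3 weeks later: 5 + 21 = 26.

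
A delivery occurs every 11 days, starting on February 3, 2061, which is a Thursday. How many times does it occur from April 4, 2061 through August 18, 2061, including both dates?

Occurrences land 11·i days after February 3, 2061 for i = 0, 1, 2, …
April 4, 2061 is 60 days after the start; 60 ÷ 11 = 5 remainder 5; since the remainder is 5, round up to i = 6. First occurrence in the window: #7 on April 10, 2061 (6×11 = 66 days in).
August 18, 2061 is 196 days after the start; 196 ÷ 11 = 17 remainder 9. Last occurrence in the window: #18 on August 9, 2061.
Occurrences #7 through #18: 12 in total.

12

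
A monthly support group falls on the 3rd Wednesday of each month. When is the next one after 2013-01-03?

2013-01-16

January 2013 starts on a Tuesday; its first Wednesday is the 2nd, so the 3rd Wednesday is the 16th — 2013-01-16.
2013-01-16 is after 2013-01-03, so that is the next one.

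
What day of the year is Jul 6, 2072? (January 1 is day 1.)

188

Days in months before Jul: 31 + 29 + 31 + 30 + 31 + 30 = 182.
Plus 6 days into Jul → day 188.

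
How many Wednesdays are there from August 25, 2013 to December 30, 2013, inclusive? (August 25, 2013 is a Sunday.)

August 25, 2013 is a Sunday; the first Wednesday on or after it is August 28, 2013 (3 days later).
From August 28, 2013 to December 30, 2013: 3 + 30 + 31 + 30 + 30 = 124 days (rest of August, September, October, November, December).
124 ÷ 7 = 17 full weeks with remainder 5, so 17 more Wednesdays after the first → 18.

18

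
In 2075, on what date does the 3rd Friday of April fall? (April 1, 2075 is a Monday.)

April 2075 begins on a Monday, so the first Friday is April 5 (4 days later).
The 3rd Friday is 2 weeks later: 5 + 14 = 19.

19 April 2075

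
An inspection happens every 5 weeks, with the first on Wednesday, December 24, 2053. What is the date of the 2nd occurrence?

The 2nd occurrence is 1 interval after the first: 1 × 35 = 35 days after December 24, 2053.
December has 31 days — 7 days to the end of December leaves 28.
28 days into January → January 28, 2054.

January 28, 2054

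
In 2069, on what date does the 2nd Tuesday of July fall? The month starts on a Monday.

July 2069 begins on a Monday, so the first Tuesday is July 2 (1 day later).
The 2nd Tuesday is 1 weeks later: 2 + 7 = 9.

2069-07-09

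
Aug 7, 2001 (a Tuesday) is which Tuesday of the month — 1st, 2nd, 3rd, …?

1st

Day 7 falls in week ⌈7/7⌉ of the month.
Days 1–7 hold the 1st Tuesday, 8–14 the 2nd, 15–21 the 3rd, 22–28 the 4th, 29–31 the 5th.
7 is in the range for the 1st.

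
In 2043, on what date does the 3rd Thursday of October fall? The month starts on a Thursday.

October 2043 begins on a Thursday, so the first Thursday is October 1.
The 3rd Thursday is 2 weeks later: 1 + 14 = 15.

15 October 2043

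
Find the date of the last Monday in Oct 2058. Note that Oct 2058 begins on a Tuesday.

Oct 2058 begins on a Tuesday, so the first Monday is Oct 7 (6 days later).
Oct 2058 has 31 days. Adding weeks: 7, 14, 21, 28 — the last one ≤ 31 is the 28th.

Oct 28, 2058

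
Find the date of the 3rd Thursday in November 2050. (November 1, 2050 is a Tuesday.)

November 2050 begins on a Tuesday, so the first Thursday is November 3 (2 days later).
The 3rd Thursday is 2 weeks later: 3 + 14 = 17.

17 November 2050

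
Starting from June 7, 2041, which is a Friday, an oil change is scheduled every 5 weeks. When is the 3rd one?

August 16, 2041

The 3rd occurrence is 2 intervals after the first: 2 × 35 = 70 days after June 7, 2041.
June has 30 days — 23 days to the end of June leaves 47.
July has 31 days (16 left).
16 days into August → August 16, 2041.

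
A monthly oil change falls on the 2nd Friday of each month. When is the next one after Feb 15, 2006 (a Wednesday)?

Feb 2006 starts on a Wednesday; its first Friday is the 3rd, so the 2nd Friday is the 10th — Feb 10, 2006.
That is not after Feb 15, 2006, so look at Mar 2006.
Mar 2006 starts on a Wednesday; its first Friday is the 3rd, so the 2nd Friday is the 10th — Mar 10, 2006.

Mar 10, 2006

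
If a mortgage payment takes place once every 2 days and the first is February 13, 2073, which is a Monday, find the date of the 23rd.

The 23rd occurrence is 22 intervals after the first: 22 × 2 = 44 days after February 13, 2073.
February has 28 days — 15 days to the end of February leaves 29.
29 days into March → March 29, 2073.

March 29, 2073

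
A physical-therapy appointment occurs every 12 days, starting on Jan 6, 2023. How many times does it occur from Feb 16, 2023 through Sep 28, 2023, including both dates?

19

Occurrences land 12·i days after Jan 6, 2023 for i = 0, 1, 2, …
Feb 16, 2023 is 41 days after the start; 41 ÷ 12 = 3 remainder 5; since the remainder is 5, round up to i = 4. First occurrence in the window: #5 on Feb 23, 2023 (4×12 = 48 days in).
Sep 28, 2023 is 265 days after the start; 265 ÷ 12 = 22 remainder 1. Last occurrence in the window: #23 on Sep 27, 2023.
Occurrences #5 through #23: 19 in total.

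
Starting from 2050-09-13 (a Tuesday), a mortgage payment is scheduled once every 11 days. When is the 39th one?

2051-11-05

The 39th occurrence is 38 intervals after the first: 38 × 11 = 418 days after 2050-09-13.
September has 30 days — 17 days to the end of September leaves 401.
From end of September to end of 2050 is 92 days (309 left).
January has 31 days (278 left).
February has 28 days (250 left).
March has 31 days (219 left).
April has 30 days (189 left).
May has 31 days (158 left).
June has 30 days (128 left).
July has 31 days (97 left).
August has 31 days (66 left).
September has 30 days (36 left).
October has 31 days (5 left).
5 days into November → 2051-11-05.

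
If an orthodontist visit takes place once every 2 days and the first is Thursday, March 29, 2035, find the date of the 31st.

The 31st occurrence is 30 intervals after the first: 30 × 2 = 60 days after March 29, 2035.
March has 31 days — 2 days to the end of March leaves 58.
April has 30 days (28 left).
28 days into May → May 28, 2035.

May 28, 2035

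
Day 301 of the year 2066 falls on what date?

2066-10-28

January has 31 days (301 − 31 = 270 remain).
February has 28 days (270 − 28 = 242 remain).
March has 31 days (242 − 31 = 211 remain).
April has 30 days (211 − 30 = 181 remain).
May has 31 days (181 − 31 = 150 remain).
June has 30 days (150 − 30 = 120 remain).
July has 31 days (120 − 31 = 89 remain).
August has 31 days (89 − 31 = 58 remain).
September has 30 days (58 − 30 = 28 remain).
28 into October → October 28.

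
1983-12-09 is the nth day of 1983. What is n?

343

Days in months before December: 31 + 28 + 31 + 30 + 31 + 30 + 31 + 31 + 30 + 31 + 30 = 334.
Plus 9 days into December → day 343.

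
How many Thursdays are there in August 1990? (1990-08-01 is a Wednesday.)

5

1990-08-01 is a Wednesday; the first Thursday on or after it is 1990-08-02 (1 day later).
From 1990-08-02 to 1990-08-31 is 31 − 2 = 29 days.
29 ÷ 7 = 4 full weeks with remainder 1, so 4 more Thursdays after the first → 5.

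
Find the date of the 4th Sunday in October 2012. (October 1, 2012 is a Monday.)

October 2012 begins on a Monday, so the first Sunday is October 7 (6 days later).
The 4th Sunday is 3 weeks later: 7 + 21 = 28.

2012-10-28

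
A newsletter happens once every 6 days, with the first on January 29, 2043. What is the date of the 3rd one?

The 3rd occurrence is 2 intervals after the first: 2 × 6 = 12 days after January 29, 2043.
January has 31 days — 2 days to the end of January leaves 10.
10 days into February → February 10, 2043.

February 10, 2043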